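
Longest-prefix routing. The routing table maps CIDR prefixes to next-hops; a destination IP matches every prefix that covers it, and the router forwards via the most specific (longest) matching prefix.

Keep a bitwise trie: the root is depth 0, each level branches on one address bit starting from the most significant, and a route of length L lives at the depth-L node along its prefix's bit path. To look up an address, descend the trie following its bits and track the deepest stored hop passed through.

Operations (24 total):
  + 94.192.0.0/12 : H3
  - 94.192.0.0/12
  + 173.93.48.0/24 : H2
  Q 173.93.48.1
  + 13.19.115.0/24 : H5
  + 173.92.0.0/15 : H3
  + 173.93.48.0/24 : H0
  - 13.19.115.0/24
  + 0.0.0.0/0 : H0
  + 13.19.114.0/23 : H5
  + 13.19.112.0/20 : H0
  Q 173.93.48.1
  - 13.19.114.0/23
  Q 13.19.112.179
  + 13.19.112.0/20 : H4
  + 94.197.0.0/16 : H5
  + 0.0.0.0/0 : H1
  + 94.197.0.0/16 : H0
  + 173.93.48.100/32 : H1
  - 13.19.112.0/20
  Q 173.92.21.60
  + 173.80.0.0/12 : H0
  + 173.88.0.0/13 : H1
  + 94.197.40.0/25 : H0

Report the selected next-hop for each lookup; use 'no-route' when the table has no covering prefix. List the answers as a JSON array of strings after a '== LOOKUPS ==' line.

Apply in order:
  add 94.192.0.0/12 -> H3 at depth 12
  - 94.192.0.0/12 clear@12
  add 173.93.48.0/24 -> H2 at depth 24
  Q 173.93.48.1: descend 101011010101110100110000 ; hops seen [H2] ; pick H2
  add 13.19.115.0/24 -> H5 at depth 24
  add 173.92.0.0/15 -> H3 at depth 15
  add 173.93.48.0/24 -> H0 at depth 24
  - 13.19.115.0/24 clear@24
  add 0.0.0.0/0 -> H0 at depth 0
  add 13.19.114.0/23 -> H5 at depth 23
  add 13.19.112.0/20 -> H0 at depth 20
  Q 173.93.48.1: descend 101011010101110100110000 ; hops seen [H0,H3,H0] ; pick H0
  - 13.19.114.0/23 clear@23
  Q 13.19.112.179: descend 0000110100010011011100 ; hops seen [H0,H0] ; pick H0
  add 13.19.112.0/20 -> H4 at depth 20
  add 94.197.0.0/16 -> H5 at depth 16
  add 0.0.0.0/0 -> H1 at depth 0
  add 94.197.0.0/16 -> H0 at depth 16
  add 173.93.48.100/32 -> H1 at depth 32
  - 13.19.112.0/20 clear@20
  Q 173.92.21.60: descend 101011010101110 ; hops seen [H1,H3] ; pick H3
  add 173.80.0.0/12 -> H0 at depth 12
  add 173.88.0.0/13 -> H1 at depth 13
  add 94.197.40.0/25 -> H0 at depth 25

== LOOKUPS ==
["H2","H0","H0","H3"]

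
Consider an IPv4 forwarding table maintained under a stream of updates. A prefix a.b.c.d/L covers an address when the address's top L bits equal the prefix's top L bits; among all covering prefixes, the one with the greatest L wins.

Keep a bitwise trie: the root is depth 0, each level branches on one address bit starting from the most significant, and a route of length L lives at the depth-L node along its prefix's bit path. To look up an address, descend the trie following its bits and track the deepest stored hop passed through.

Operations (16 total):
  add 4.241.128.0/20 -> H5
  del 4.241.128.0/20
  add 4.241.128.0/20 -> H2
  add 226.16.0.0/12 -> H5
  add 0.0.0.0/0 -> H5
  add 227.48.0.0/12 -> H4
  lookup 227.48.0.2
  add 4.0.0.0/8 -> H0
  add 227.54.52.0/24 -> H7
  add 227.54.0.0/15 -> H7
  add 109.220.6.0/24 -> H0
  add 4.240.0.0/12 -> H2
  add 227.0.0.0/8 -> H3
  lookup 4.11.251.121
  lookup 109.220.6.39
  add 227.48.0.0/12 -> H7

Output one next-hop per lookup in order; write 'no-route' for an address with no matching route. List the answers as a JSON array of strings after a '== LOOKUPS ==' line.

Apply in order:
  + 4.241.128.0/20 (H5) depth=20
  - 4.241.128.0/20 clear@20
  + 4.241.128.0/20 (H2) depth=20
  + 226.16.0.0/12 (H5) depth=12
  + 0.0.0.0/0 (H5) depth=0
  + 227.48.0.0/12 (H4) depth=12
  lookup 227.48.0.2: bits 111000110011 walk d0:H5→d1:-→d2:-→d3:-→d4:-→d5:-→d6:-→d7:-→d8:-→d9:-→d10:-→d11:-→d12:H4 -> H4
  + 4.0.0.0/8 (H0) depth=8
  + 227.54.52.0/24 (H7) depth=24
  + 227.54.0.0/15 (H7) depth=15
  + 109.220.6.0/24 (H0) depth=24
  + 4.240.0.0/12 (H2) depth=12
  + 227.0.0.0/8 (H3) depth=8
  lookup 4.11.251.121: bits 00000100 walk d0:H5→d1:-→d2:-→d3:-→d4:-→d5:-→d6:-→d7:-→d8:H0 -> H0
  lookup 109.220.6.39: bits 011011011101110000000110 walk d0:H5→d1:-→d2:-→d3:-→d4:-→d5:-→d6:-→d7:-→d8:-→d9:-→d10:-→d11:-→d12:-→d13:-→d14:-→d15:-→d16:-→d17:-→d18:-→d19:-→d20:-→d21:-→d22:-→d23:-→d24:H0 -> H0
  + 227.48.0.0/12 (H7) depth=12

== LOOKUPS ==
["H4","H0","H0"]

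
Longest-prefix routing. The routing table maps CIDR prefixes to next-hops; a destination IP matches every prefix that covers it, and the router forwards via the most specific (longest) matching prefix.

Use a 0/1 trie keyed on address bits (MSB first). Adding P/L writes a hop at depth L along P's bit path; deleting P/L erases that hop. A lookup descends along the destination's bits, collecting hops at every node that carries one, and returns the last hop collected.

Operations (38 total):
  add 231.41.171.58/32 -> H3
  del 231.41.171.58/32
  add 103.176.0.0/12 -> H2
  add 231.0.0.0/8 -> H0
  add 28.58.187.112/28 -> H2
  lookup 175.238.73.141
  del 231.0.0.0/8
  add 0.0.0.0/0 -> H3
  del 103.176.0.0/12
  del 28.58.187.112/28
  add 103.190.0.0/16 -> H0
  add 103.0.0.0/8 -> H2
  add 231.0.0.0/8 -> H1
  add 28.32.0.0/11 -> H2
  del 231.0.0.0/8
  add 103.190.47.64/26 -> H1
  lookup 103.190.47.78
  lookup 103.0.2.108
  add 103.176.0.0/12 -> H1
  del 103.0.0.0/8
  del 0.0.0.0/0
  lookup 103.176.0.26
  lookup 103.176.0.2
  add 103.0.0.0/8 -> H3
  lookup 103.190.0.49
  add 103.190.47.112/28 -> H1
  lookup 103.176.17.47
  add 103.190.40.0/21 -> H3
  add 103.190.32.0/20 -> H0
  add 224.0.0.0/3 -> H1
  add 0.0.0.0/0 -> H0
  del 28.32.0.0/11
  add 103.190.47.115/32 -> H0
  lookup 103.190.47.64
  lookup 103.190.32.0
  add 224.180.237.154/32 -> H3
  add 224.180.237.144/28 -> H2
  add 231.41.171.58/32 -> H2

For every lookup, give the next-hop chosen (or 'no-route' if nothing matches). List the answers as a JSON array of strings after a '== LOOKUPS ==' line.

Process each operation:
  add 231.41.171.58/32 -> H3 at depth 32
  del 231.41.171.58/32 (clear depth 32)
  add 103.176.0.0/12 -> H2 at depth 12
  add 231.0.0.0/8 -> H0 at depth 8
  add 28.58.187.112/28 -> H2 at depth 28
  Q 175.238.73.141: descend 1 ; hops seen [∅] ; pick no-route
  del 231.0.0.0/8 (clear depth 8)
  add 0.0.0.0/0 -> H3 at depth 0
  del 103.176.0.0/12 (clear depth 12)
  del 28.58.187.112/28 (clear depth 28)
  add 103.190.0.0/16 -> H0 at depth 16
  add 103.0.0.0/8 -> H2 at depth 8
  add 231.0.0.0/8 -> H1 at depth 8
  add 28.32.0.0/11 -> H2 at depth 11
  del 231.0.0.0/8 (clear depth 8)
  add 103.190.47.64/26 -> H1 at depth 26
  Q 103.190.47.78: descend 01100111101111100010111101 ; hops seen [H3,H2,H0,H1] ; pick H1
  Q 103.0.2.108: descend 01100111 ; hops seen [H3,H2] ; pick H2
  add 103.176.0.0/12 -> H1 at depth 12
  del 103.0.0.0/8 (clear depth 8)
  del 0.0.0.0/0 (clear depth 0)
  Q 103.176.0.26: descend 011001111011 ; hops seen [H1] ; pick H1
  Q 103.176.0.2: descend 011001111011 ; hops seen [H1] ; pick H1
  add 103.0.0.0/8 -> H3 at depth 8
  Q 103.190.0.49: descend 011001111011111000 ; hops seen [H3,H1,H0] ; pick H0
  add 103.190.47.112/28 -> H1 at depth 28
  Q 103.176.17.47: descend 011001111011 ; hops seen [H3,H1] ; pick H1
  add 103.190.40.0/21 -> H3 at depth 21
  add 103.190.32.0/20 -> H0 at depth 20
  add 224.0.0.0/3 -> H1 at depth 3
  add 0.0.0.0/0 -> H0 at depth 0
  del 28.32.0.0/11 (clear depth 11)
  add 103.190.47.115/32 -> H0 at depth 32
  Q 103.190.47.64: descend 01100111101111100010111101 ; hops seen [H0,H3,H1,H0,H0,H3,H1] ; pick H1
  Q 103.190.32.0: descend 01100111101111100010 ; hops seen [H0,H3,H1,H0,H0] ; pick H0
  add 224.180.237.154/32 -> H3 at depth 32
  add 224.180.237.144/28 -> H2 at depth 28
  add 231.41.171.58/32 -> H2 at depth 32

== LOOKUPS ==
["no-route","H1","H2","H1","H1","H0","H1","H1","H0"]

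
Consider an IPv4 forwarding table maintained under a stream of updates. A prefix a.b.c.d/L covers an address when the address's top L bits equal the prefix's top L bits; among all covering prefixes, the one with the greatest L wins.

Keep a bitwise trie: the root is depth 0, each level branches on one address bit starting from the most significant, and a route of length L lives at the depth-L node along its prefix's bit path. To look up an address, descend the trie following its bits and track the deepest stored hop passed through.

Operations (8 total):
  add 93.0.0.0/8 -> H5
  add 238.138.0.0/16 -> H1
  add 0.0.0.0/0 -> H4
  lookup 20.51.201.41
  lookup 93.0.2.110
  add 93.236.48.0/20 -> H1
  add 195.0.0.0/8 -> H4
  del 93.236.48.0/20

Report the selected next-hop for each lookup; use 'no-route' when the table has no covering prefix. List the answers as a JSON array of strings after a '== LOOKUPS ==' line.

Trace:
  + 93.0.0.0/8 (H5) depth=8
  + 238.138.0.0/16 (H1) depth=16
  + 0.0.0.0/0 (H4) depth=0
  lookup 20.51.201.41: bits 0 walk d0:H4→d1:- -> H4
  lookup 93.0.2.110: bits 01011101 walk d0:H4→d1:-→d2:-→d3:-→d4:-→d5:-→d6:-→d7:-→d8:H5 -> H5
  + 93.236.48.0/20 (H1) depth=20
  + 195.0.0.0/8 (H4) depth=8
  del 93.236.48.0/20 (clear depth 20)

== LOOKUPS ==
["H4","H5"]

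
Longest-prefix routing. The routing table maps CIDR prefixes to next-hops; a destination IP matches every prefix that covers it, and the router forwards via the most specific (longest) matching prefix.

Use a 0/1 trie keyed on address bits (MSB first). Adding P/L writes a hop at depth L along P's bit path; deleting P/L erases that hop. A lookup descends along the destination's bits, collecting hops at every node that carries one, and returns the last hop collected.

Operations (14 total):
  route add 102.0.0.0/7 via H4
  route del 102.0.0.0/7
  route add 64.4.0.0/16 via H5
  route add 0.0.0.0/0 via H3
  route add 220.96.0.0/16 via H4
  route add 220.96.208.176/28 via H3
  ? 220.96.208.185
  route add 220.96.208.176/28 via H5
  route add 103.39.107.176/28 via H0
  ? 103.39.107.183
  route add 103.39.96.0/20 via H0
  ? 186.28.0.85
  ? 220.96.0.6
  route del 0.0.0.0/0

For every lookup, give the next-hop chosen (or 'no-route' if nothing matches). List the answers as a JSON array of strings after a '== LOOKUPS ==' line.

Process each operation:
  add 102.0.0.0/7 -> H4 at depth 7
  del 102.0.0.0/7 (clear depth 7)
  add 64.4.0.0/16 -> H5 at depth 16
  add 0.0.0.0/0 -> H3 at depth 0
  add 220.96.0.0/16 -> H4 at depth 16
  add 220.96.208.176/28 -> H3 at depth 28
  lookup 220.96.208.185: bits 1101110001100000110100001011 walk d0:H3→d1:-→d2:-→d3:-→d4:-→d5:-→d6:-→d7:-→d8:-→d9:-→d10:-→d11:-→d12:-→d13:-→d14:-→d15:-→d16:H4→d17:-→d18:-→d19:-→d20:-→d21:-→d22:-→d23:-→d24:-→d25:-→d26:-→d27:-→d28:H3 -> H3
  add 220.96.208.176/28 -> H5 at depth 28
  add 103.39.107.176/28 -> H0 at depth 28
  lookup 103.39.107.183: bits 0110011100100111011010111011 walk d0:H3→d1:-→d2:-→d3:-→d4:-→d5:-→d6:-→d7:-→d8:-→d9:-→d10:-→d11:-→d12:-→d13:-→d14:-→d15:-→d16:-→d17:-→d18:-→d19:-→d20:-→d21:-→d22:-→d23:-→d24:-→d25:-→d26:-→d27:-→d28:H0 -> H0
  add 103.39.96.0/20 -> H0 at depth 20
  lookup 186.28.0.85: bits 1 walk d0:H3→d1:- -> H3
  lookup 220.96.0.6: bits 1101110001100000 walk d0:H3→d1:-→d2:-→d3:-→d4:-→d5:-→d6:-→d7:-→d8:-→d9:-→d10:-→d11:-→d12:-→d13:-→d14:-→d15:-→d16:H4 -> H4
  del 0.0.0.0/0 (clear depth 0)

== LOOKUPS ==
["H3","H0","H3","H4"]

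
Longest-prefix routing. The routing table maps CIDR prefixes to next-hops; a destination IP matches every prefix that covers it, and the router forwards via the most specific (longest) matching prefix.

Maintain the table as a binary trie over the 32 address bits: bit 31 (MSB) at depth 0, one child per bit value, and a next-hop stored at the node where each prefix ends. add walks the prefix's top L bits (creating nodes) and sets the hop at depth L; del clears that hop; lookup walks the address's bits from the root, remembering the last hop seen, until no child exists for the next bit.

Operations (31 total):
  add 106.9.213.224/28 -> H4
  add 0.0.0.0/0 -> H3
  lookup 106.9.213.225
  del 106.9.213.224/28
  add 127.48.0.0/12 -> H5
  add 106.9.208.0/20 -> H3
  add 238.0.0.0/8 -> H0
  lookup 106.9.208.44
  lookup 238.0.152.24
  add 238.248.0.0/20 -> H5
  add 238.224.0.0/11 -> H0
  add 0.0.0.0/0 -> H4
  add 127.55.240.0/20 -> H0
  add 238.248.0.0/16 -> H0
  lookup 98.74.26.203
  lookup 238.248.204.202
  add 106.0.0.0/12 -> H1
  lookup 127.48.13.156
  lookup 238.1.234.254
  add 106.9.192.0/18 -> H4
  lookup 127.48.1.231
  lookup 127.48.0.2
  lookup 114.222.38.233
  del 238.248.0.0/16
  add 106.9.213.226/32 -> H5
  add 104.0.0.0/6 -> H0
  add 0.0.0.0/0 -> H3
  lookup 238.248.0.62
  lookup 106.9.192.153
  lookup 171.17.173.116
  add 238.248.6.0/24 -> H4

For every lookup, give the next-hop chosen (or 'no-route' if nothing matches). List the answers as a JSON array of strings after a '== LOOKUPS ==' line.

Trace:
  add 106.9.213.224/28 -> H4 at depth 28
  add 0.0.0.0/0 -> H3 at depth 0
  ? 106.9.213.225  path d0:H3→d1:-→d2:-→d3:-→d4:-→d5:-→d6:-→d7:-→d8:-→d9:-→d10:-→d11:-→d12:-→d13:-→d14:-→d15:-→d16:-→d17:-→d18:-→d19:-→d20:-→d21:-→d22:-→d23:-→d24:-→d25:-→d26:-→d27:-→d28:H4  best=H4
  - 106.9.213.224/28 clear@28
  add 127.48.0.0/12 -> H5 at depth 12
  add 106.9.208.0/20 -> H3 at depth 20
  add 238.0.0.0/8 -> H0 at depth 8
  ? 106.9.208.44  path d0:H3→d1:-→d2:-→d3:-→d4:-→d5:-→d6:-→d7:-→d8:-→d9:-→d10:-→d11:-→d12:-→d13:-→d14:-→d15:-→d16:-→d17:-→d18:-→d19:-→d20:H3→d21:-  best=H3
  ? 238.0.152.24  path d0:H3→d1:-→d2:-→d3:-→d4:-→d5:-→d6:-→d7:-→d8:H0  best=H0
  add 238.248.0.0/20 -> H5 at depth 20
  add 238.224.0.0/11 -> H0 at depth 11
  add 0.0.0.0/0 -> H4 at depth 0
  add 127.55.240.0/20 -> H0 at depth 20
  add 238.248.0.0/16 -> H0 at depth 16
  ? 98.74.26.203  path d0:H4→d1:-→d2:-→d3:-→d4:-  best=H4
  ? 238.248.204.202  path d0:H4→d1:-→d2:-→d3:-→d4:-→d5:-→d6:-→d7:-→d8:H0→d9:-→d10:-→d11:H0→d12:-→d13:-→d14:-→d15:-→d16:H0  best=H0
  add 106.0.0.0/12 -> H1 at depth 12
  ? 127.48.13.156  path d0:H4→d1:-→d2:-→d3:-→d4:-→d5:-→d6:-→d7:-→d8:-→d9:-→d10:-→d11:-→d12:H5→d13:-  best=H5
  ? 238.1.234.254  path d0:H4→d1:-→d2:-→d3:-→d4:-→d5:-→d6:-→d7:-→d8:H0  best=H0
  add 106.9.192.0/18 -> H4 at depth 18
  ? 127.48.1.231  path d0:H4→d1:-→d2:-→d3:-→d4:-→d5:-→d6:-→d7:-→d8:-→d9:-→d10:-→d11:-→d12:H5→d13:-  best=H5
  ? 127.48.0.2  path d0:H4→d1:-→d2:-→d3:-→d4:-→d5:-→d6:-→d7:-→d8:-→d9:-→d10:-→d11:-→d12:H5→d13:-  best=H5
  ? 114.222.38.233  path d0:H4→d1:-→d2:-→d3:-→d4:-  best=H4
  - 238.248.0.0/16 clear@16
  add 106.9.213.226/32 -> H5 at depth 32
  add 104.0.0.0/6 -> H0 at depth 6
  add 0.0.0.0/0 -> H3 at depth 0
  ? 238.248.0.62  path d0:H3→d1:-→d2:-→d3:-→d4:-→d5:-→d6:-→d7:-→d8:H0→d9:-→d10:-→d11:H0→d12:-→d13:-→d14:-→d15:-→d16:-→d17:-→d18:-→d19:-→d20:H5  best=H5
  ? 106.9.192.153  path d0:H3→d1:-→d2:-→d3:-→d4:-→d5:-→d6:H0→d7:-→d8:-→d9:-→d10:-→d11:-→d12:H1→d13:-→d14:-→d15:-→d16:-→d17:-→d18:H4→d19:-  best=H4
  ? 171.17.173.116  path d0:H3→d1:-  best=H3
  add 238.248.6.0/24 -> H4 at depth 24

== LOOKUPS ==
["H4","H3","H0","H4","H0","H5","H0","H5","H5","H4","H5","H4","H3"]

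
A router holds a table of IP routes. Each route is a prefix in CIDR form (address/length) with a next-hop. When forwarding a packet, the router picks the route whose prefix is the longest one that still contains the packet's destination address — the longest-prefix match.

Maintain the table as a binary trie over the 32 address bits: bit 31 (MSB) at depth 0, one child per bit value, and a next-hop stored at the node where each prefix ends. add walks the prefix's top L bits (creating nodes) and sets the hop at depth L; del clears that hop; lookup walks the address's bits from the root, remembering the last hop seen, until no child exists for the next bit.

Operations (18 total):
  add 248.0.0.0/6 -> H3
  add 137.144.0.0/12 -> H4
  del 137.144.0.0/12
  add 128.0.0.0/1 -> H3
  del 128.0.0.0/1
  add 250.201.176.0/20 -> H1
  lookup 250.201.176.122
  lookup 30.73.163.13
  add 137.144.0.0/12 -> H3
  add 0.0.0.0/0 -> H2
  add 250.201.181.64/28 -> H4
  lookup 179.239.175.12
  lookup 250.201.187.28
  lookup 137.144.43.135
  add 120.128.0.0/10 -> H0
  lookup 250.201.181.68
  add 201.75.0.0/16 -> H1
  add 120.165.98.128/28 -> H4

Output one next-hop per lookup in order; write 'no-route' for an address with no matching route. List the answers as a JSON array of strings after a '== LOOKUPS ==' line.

Apply in order:
  add 248.0.0.0/6 -> H3 at depth 6
  add 137.144.0.0/12 -> H4 at depth 12
  del 137.144.0.0/12 (clear depth 12)
  add 128.0.0.0/1 -> H3 at depth 1
  del 128.0.0.0/1 (clear depth 1)
  add 250.201.176.0/20 -> H1 at depth 20
  lookup 250.201.176.122: bits 11111010110010011011 walk d0:-→d1:-→d2:-→d3:-→d4:-→d5:-→d6:H3→d7:-→d8:-→d9:-→d10:-→d11:-→d12:-→d13:-→d14:-→d15:-→d16:-→d17:-→d18:-→d19:-→d20:H1 -> H1
  lookup 30.73.163.13: bits ε walk d0:- -> no-route
  add 137.144.0.0/12 -> H3 at depth 12
  add 0.0.0.0/0 -> H2 at depth 0
  add 250.201.181.64/28 -> H4 at depth 28
  lookup 179.239.175.12: bits 10 walk d0:H2→d1:-→d2:- -> H2
  lookup 250.201.187.28: bits 11111010110010011011 walk d0:H2→d1:-→d2:-→d3:-→d4:-→d5:-→d6:H3→d7:-→d8:-→d9:-→d10:-→d11:-→d12:-→d13:-→d14:-→d15:-→d16:-→d17:-→d18:-→d19:-→d20:H1 -> H1
  lookup 137.144.43.135: bits 100010011001 walk d0:H2→d1:-→d2:-→d3:-→d4:-→d5:-→d6:-→d7:-→d8:-→d9:-→d10:-→d11:-→d12:H3 -> H3
  add 120.128.0.0/10 -> H0 at depth 10
  lookup 250.201.181.68: bits 1111101011001001101101010100 walk d0:H2→d1:-→d2:-→d3:-→d4:-→d5:-→d6:H3→d7:-→d8:-→d9:-→d10:-→d11:-→d12:-→d13:-→d14:-→d15:-→d16:-→d17:-→d18:-→d19:-→d20:H1→d21:-→d22:-→d23:-→d24:-→d25:-→d26:-→d27:-→d28:H4 -> H4
  add 201.75.0.0/16 -> H1 at depth 16
  add 120.165.98.128/28 -> H4 at depth 28

== LOOKUPS ==
["H1","no-route","H2","H1","H3","H4"]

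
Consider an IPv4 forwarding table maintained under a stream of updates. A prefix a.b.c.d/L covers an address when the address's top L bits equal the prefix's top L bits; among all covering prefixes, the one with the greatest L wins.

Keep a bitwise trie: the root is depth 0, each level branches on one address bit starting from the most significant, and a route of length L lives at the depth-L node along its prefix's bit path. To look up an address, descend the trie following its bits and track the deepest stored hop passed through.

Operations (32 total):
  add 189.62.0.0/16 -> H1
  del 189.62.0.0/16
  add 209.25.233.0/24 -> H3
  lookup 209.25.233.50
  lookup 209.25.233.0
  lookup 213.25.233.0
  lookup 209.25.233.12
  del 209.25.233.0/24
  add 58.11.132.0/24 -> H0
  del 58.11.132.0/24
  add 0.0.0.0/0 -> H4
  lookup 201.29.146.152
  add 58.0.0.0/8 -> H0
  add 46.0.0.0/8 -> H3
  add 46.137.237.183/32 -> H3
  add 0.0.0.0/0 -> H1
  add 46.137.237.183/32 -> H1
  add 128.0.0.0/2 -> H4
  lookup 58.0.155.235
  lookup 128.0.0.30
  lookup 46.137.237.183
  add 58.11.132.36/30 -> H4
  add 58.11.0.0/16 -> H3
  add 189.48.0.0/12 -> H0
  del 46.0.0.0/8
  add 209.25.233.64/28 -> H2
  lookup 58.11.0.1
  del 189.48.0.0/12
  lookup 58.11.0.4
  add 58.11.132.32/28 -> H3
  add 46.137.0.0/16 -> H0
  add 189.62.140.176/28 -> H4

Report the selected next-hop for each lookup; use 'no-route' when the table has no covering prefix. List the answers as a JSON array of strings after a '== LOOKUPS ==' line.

Apply in order:
  add 189.62.0.0/16 -> H1 at depth 16
  del 189.62.0.0/16 (clear depth 16)
  add 209.25.233.0/24 -> H3 at depth 24
  ? 209.25.233.50  path d0:-→d1:-→d2:-→d3:-→d4:-→d5:-→d6:-→d7:-→d8:-→d9:-→d10:-→d11:-→d12:-→d13:-→d14:-→d15:-→d16:-→d17:-→d18:-→d19:-→d20:-→d21:-→d22:-→d23:-→d24:H3  best=H3
  ? 209.25.233.0  path d0:-→d1:-→d2:-→d3:-→d4:-→d5:-→d6:-→d7:-→d8:-→d9:-→d10:-→d11:-→d12:-→d13:-→d14:-→d15:-→d16:-→d17:-→d18:-→d19:-→d20:-→d21:-→d22:-→d23:-→d24:H3  best=H3
  ? 213.25.233.0  path d0:-→d1:-→d2:-→d3:-→d4:-→d5:-  best=no-route
  ? 209.25.233.12  path d0:-→d1:-→d2:-→d3:-→d4:-→d5:-→d6:-→d7:-→d8:-→d9:-→d10:-→d11:-→d12:-→d13:-→d14:-→d15:-→d16:-→d17:-→d18:-→d19:-→d20:-→d21:-→d22:-→d23:-→d24:H3  best=H3
  del 209.25.233.0/24 (clear depth 24)
  add 58.11.132.0/24 -> H0 at depth 24
  del 58.11.132.0/24 (clear depth 24)
  add 0.0.0.0/0 -> H4 at depth 0
  ? 201.29.146.152  path d0:H4→d1:-→d2:-→d3:-  best=H4
  add 58.0.0.0/8 -> H0 at depth 8
  add 46.0.0.0/8 -> H3 at depth 8
  add 46.137.237.183/32 -> H3 at depth 32
  add 0.0.0.0/0 -> H1 at depth 0
  add 46.137.237.183/32 -> H1 at depth 32
  add 128.0.0.0/2 -> H4 at depth 2
  ? 58.0.155.235  path d0:H1→d1:-→d2:-→d3:-→d4:-→d5:-→d6:-→d7:-→d8:H0→d9:-→d10:-→d11:-→d12:-  best=H0
  ? 128.0.0.30  path d0:H1→d1:-→d2:H4  best=H4
  ? 46.137.237.183  path d0:H1→d1:-→d2:-→d3:-→d4:-→d5:-→d6:-→d7:-→d8:H3→d9:-→d10:-→d11:-→d12:-→d13:-→d14:-→d15:-→d16:-→d17:-→d18:-→d19:-→d20:-→d21:-→d22:-→d23:-→d24:-→d25:-→d26:-→d27:-→d28:-→d29:-→d30:-→d31:-→d32:H1  best=H1
  add 58.11.132.36/30 -> H4 at depth 30
  add 58.11.0.0/16 -> H3 at depth 16
  add 189.48.0.0/12 -> H0 at depth 12
  del 46.0.0.0/8 (clear depth 8)
  add 209.25.233.64/28 -> H2 at depth 28
  ? 58.11.0.1  path d0:H1→d1:-→d2:-→d3:-→d4:-→d5:-→d6:-→d7:-→d8:H0→d9:-→d10:-→d11:-→d12:-→d13:-→d14:-→d15:-→d16:H3  best=H3
  del 189.48.0.0/12 (clear depth 12)
  ? 58.11.0.4  path d0:H1→d1:-→d2:-→d3:-→d4:-→d5:-→d6:-→d7:-→d8:H0→d9:-→d10:-→d11:-→d12:-→d13:-→d14:-→d15:-→d16:H3  best=H3
  add 58.11.132.32/28 -> H3 at depth 28
  add 46.137.0.0/16 -> H0 at depth 16
  add 189.62.140.176/28 -> H4 at depth 28

== LOOKUPS ==
["H3","H3","no-route","H3","H4","H0","H4","H1","H3","H3"]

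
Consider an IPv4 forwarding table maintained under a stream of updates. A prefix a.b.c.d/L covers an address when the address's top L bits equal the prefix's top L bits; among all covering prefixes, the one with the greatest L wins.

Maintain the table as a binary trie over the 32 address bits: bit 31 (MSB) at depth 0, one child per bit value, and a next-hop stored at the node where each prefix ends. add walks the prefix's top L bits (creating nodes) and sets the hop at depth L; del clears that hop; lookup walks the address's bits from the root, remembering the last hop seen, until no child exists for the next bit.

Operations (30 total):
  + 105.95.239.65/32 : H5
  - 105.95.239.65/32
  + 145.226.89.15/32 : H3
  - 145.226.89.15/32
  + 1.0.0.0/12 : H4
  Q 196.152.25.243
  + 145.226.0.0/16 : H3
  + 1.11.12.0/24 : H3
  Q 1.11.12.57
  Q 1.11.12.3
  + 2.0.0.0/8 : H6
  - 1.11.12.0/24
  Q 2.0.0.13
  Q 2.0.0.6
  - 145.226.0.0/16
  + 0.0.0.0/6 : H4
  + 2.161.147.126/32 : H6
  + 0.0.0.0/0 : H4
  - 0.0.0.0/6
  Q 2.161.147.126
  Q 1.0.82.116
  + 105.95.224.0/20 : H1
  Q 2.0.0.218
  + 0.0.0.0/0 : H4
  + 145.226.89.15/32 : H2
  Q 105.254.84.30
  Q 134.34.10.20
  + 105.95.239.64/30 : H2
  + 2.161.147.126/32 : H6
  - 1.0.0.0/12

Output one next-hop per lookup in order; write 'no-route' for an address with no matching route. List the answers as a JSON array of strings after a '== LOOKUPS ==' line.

Trace:
  add 105.95.239.65/32 -> H5 at depth 32
  - 105.95.239.65/32 clear@32
  add 145.226.89.15/32 -> H3 at depth 32
  - 145.226.89.15/32 clear@32
  add 1.0.0.0/12 -> H4 at depth 12
  Q 196.152.25.243: descend 1 ; hops seen [∅] ; pick no-route
  add 145.226.0.0/16 -> H3 at depth 16
  add 1.11.12.0/24 -> H3 at depth 24
  Q 1.11.12.57: descend 000000010000101100001100 ; hops seen [H4,H3] ; pick H3
  Q 1.11.12.3: descend 000000010000101100001100 ; hops seen [H4,H3] ; pick H3
  add 2.0.0.0/8 -> H6 at depth 8
  - 1.11.12.0/24 clear@24
  Q 2.0.0.13: descend 00000010 ; hops seen [H6] ; pick H6
  Q 2.0.0.6: descend 00000010 ; hops seen [H6] ; pick H6
  - 145.226.0.0/16 clear@16
  add 0.0.0.0/6 -> H4 at depth 6
  add 2.161.147.126/32 -> H6 at depth 32
  add 0.0.0.0/0 -> H4 at depth 0
  - 0.0.0.0/6 clear@6
  Q 2.161.147.126: descend 00000010101000011001001101111110 ; hops seen [H4,H6,H6] ; pick H6
  Q 1.0.82.116: descend 000000010000 ; hops seen [H4,H4] ; pick H4
  add 105.95.224.0/20 -> H1 at depth 20
  Q 2.0.0.218: descend 00000010 ; hops seen [H4,H6] ; pick H6
  add 0.0.0.0/0 -> H4 at depth 0
  add 145.226.89.15/32 -> H2 at depth 32
  Q 105.254.84.30: descend 01101001 ; hops seen [H4] ; pick H4
  Q 134.34.10.20: descend 100 ; hops seen [H4] ; pick H4
  add 105.95.239.64/30 -> H2 at depth 30
  add 2.161.147.126/32 -> H6 at depth 32
  - 1.0.0.0/12 clear@12

== LOOKUPS ==
["no-route","H3","H3","H6","H6","H6","H4","H6","H4","H4"]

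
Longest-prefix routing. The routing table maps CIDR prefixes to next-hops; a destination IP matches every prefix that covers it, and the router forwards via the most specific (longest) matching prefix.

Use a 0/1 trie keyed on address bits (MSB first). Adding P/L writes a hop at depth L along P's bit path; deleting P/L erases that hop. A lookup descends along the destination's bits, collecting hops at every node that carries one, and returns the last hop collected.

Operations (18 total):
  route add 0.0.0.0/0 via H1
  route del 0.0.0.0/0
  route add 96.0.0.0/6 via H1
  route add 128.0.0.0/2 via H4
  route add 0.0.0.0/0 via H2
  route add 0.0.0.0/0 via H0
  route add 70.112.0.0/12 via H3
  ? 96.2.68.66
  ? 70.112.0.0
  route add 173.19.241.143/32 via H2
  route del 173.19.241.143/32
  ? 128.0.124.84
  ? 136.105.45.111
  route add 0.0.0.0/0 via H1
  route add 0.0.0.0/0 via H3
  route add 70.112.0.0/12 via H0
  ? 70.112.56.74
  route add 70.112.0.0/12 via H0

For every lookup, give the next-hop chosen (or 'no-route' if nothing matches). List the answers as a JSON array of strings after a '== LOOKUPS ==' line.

Process each operation:
  + 0.0.0.0/0 (H1) depth=0
  - 0.0.0.0/0 clear@0
  + 96.0.0.0/6 (H1) depth=6
  + 128.0.0.0/2 (H4) depth=2
  + 0.0.0.0/0 (H2) depth=0
  + 0.0.0.0/0 (H0) depth=0
  + 70.112.0.0/12 (H3) depth=12
  ? 96.2.68.66  path d0:H0→d1:-→d2:-→d3:-→d4:-→d5:-→d6:H1  best=H1
  ? 70.112.0.0  path d0:H0→d1:-→d2:-→d3:-→d4:-→d5:-→d6:-→d7:-→d8:-→d9:-→d10:-→d11:-→d12:H3  best=H3
  + 173.19.241.143/32 (H2) depth=32
  - 173.19.241.143/32 clear@32
  ? 128.0.124.84  path d0:H0→d1:-→d2:H4  best=H4
  ? 136.105.45.111  path d0:H0→d1:-→d2:H4  best=H4
  + 0.0.0.0/0 (H1) depth=0
  + 0.0.0.0/0 (H3) depth=0
  + 70.112.0.0/12 (H0) depth=12
  ? 70.112.56.74  path d0:H3→d1:-→d2:-→d3:-→d4:-→d5:-→d6:-→d7:-→d8:-→d9:-→d10:-→d11:-→d12:H0  best=H0
  + 70.112.0.0/12 (H0) depth=12

== LOOKUPS ==
["H1","H3","H4","H4","H0"]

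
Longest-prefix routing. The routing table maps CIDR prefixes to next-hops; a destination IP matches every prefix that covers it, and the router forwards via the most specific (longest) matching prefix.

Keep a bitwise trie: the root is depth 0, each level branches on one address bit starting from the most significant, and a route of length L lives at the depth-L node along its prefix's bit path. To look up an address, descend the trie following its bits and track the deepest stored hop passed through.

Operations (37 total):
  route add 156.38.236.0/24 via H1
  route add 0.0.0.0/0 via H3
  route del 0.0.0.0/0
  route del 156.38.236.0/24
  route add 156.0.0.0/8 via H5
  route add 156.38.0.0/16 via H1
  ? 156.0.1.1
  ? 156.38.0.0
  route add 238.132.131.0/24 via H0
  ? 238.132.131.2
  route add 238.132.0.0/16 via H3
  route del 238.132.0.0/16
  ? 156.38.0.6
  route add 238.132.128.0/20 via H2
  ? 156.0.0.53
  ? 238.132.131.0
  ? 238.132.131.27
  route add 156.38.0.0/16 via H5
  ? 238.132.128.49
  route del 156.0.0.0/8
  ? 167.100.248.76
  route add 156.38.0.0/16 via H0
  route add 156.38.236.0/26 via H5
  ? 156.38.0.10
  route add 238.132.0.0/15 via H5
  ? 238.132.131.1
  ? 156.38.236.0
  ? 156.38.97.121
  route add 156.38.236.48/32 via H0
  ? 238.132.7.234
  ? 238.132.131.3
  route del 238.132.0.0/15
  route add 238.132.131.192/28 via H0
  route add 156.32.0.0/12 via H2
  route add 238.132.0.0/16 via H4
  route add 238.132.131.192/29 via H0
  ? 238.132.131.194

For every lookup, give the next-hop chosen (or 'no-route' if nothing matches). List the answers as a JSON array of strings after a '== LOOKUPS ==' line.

Trace:
  add 156.38.236.0/24 -> H1 at depth 24
  add 0.0.0.0/0 -> H3 at depth 0
  del 0.0.0.0/0 (clear depth 0)
  del 156.38.236.0/24 (clear depth 24)
  add 156.0.0.0/8 -> H5 at depth 8
  add 156.38.0.0/16 -> H1 at depth 16
  ? 156.0.1.1  path d0:-→d1:-→d2:-→d3:-→d4:-→d5:-→d6:-→d7:-→d8:H5→d9:-→d10:-  best=H5
  ? 156.38.0.0  path d0:-→d1:-→d2:-→d3:-→d4:-→d5:-→d6:-→d7:-→d8:H5→d9:-→d10:-→d11:-→d12:-→d13:-→d14:-→d15:-→d16:H1  best=H1
  add 238.132.131.0/24 -> H0 at depth 24
  ? 238.132.131.2  path d0:-→d1:-→d2:-→d3:-→d4:-→d5:-→d6:-→d7:-→d8:-→d9:-→d10:-→d11:-→d12:-→d13:-→d14:-→d15:-→d16:-→d17:-→d18:-→d19:-→d20:-→d21:-→d22:-→d23:-→d24:H0  best=H0
  add 238.132.0.0/16 -> H3 at depth 16
  del 238.132.0.0/16 (clear depth 16)
  ? 156.38.0.6  path d0:-→d1:-→d2:-→d3:-→d4:-→d5:-→d6:-→d7:-→d8:H5→d9:-→d10:-→d11:-→d12:-→d13:-→d14:-→d15:-→d16:H1  best=H1
  add 238.132.128.0/20 -> H2 at depth 20
  ? 156.0.0.53  path d0:-→d1:-→d2:-→d3:-→d4:-→d5:-→d6:-→d7:-→d8:H5→d9:-→d10:-  best=H5
  ? 238.132.131.0  path d0:-→d1:-→d2:-→d3:-→d4:-→d5:-→d6:-→d7:-→d8:-→d9:-→d10:-→d11:-→d12:-→d13:-→d14:-→d15:-→d16:-→d17:-→d18:-→d19:-→d20:H2→d21:-→d22:-→d23:-→d24:H0  best=H0
  ? 238.132.131.27  path d0:-→d1:-→d2:-→d3:-→d4:-→d5:-→d6:-→d7:-→d8:-→d9:-→d10:-→d11:-→d12:-→d13:-→d14:-→d15:-→d16:-→d17:-→d18:-→d19:-→d20:H2→d21:-→d22:-→d23:-→d24:H0  best=H0
  add 156.38.0.0/16 -> H5 at depth 16
  ? 238.132.128.49  path d0:-→d1:-→d2:-→d3:-→d4:-→d5:-→d6:-→d7:-→d8:-→d9:-→d10:-→d11:-→d12:-→d13:-→d14:-→d15:-→d16:-→d17:-→d18:-→d19:-→d20:H2→d21:-→d22:-  best=H2
  del 156.0.0.0/8 (clear depth 8)
  ? 167.100.248.76  path d0:-→d1:-→d2:-  best=no-route
  add 156.38.0.0/16 -> H0 at depth 16
  add 156.38.236.0/26 -> H5 at depth 26
  ? 156.38.0.10  path d0:-→d1:-→d2:-→d3:-→d4:-→d5:-→d6:-→d7:-→d8:-→d9:-→d10:-→d11:-→d12:-→d13:-→d14:-→d15:-→d16:H0  best=H0
  add 238.132.0.0/15 -> H5 at depth 15
  ? 238.132.131.1  path d0:-→d1:-→d2:-→d3:-→d4:-→d5:-→d6:-→d7:-→d8:-→d9:-→d10:-→d11:-→d12:-→d13:-→d14:-→d15:H5→d16:-→d17:-→d18:-→d19:-→d20:H2→d21:-→d22:-→d23:-→d24:H0  best=H0
  ? 156.38.236.0  path d0:-→d1:-→d2:-→d3:-→d4:-→d5:-→d6:-→d7:-→d8:-→d9:-→d10:-→d11:-→d12:-→d13:-→d14:-→d15:-→d16:H0→d17:-→d18:-→d19:-→d20:-→d21:-→d22:-→d23:-→d24:-→d25:-→d26:H5  best=H5
  ? 156.38.97.121  path d0:-→d1:-→d2:-→d3:-→d4:-→d5:-→d6:-→d7:-→d8:-→d9:-→d10:-→d11:-→d12:-→d13:-→d14:-→d15:-→d16:H0  best=H0
  add 156.38.236.48/32 -> H0 at depth 32
  ? 238.132.7.234  path d0:-→d1:-→d2:-→d3:-→d4:-→d5:-→d6:-→d7:-→d8:-→d9:-→d10:-→d11:-→d12:-→d13:-→d14:-→d15:H5→d16:-  best=H5
  ? 238.132.131.3  path d0:-→d1:-→d2:-→d3:-→d4:-→d5:-→d6:-→d7:-→d8:-→d9:-→d10:-→d11:-→d12:-→d13:-→d14:-→d15:H5→d16:-→d17:-→d18:-→d19:-→d20:H2→d21:-→d22:-→d23:-→d24:H0  best=H0
  del 238.132.0.0/15 (clear depth 15)
  add 238.132.131.192/28 -> H0 at depth 28
  add 156.32.0.0/12 -> H2 at depth 12
  add 238.132.0.0/16 -> H4 at depth 16
  add 238.132.131.192/29 -> H0 at depth 29
  ? 238.132.131.194  path d0:-→d1:-→d2:-→d3:-→d4:-→d5:-→d6:-→d7:-→d8:-→d9:-→d10:-→d11:-→d12:-→d13:-→d14:-→d15:-→d16:H4→d17:-→d18:-→d19:-→d20:H2→d21:-→d22:-→d23:-→d24:H0→d25:-→d26:-→d27:-→d28:H0→d29:H0  best=H0

== LOOKUPS ==
["H5","H1","H0","H1","H5","H0","H0","H2","no-route","H0","H0","H5","H0","H5","H0","H0"]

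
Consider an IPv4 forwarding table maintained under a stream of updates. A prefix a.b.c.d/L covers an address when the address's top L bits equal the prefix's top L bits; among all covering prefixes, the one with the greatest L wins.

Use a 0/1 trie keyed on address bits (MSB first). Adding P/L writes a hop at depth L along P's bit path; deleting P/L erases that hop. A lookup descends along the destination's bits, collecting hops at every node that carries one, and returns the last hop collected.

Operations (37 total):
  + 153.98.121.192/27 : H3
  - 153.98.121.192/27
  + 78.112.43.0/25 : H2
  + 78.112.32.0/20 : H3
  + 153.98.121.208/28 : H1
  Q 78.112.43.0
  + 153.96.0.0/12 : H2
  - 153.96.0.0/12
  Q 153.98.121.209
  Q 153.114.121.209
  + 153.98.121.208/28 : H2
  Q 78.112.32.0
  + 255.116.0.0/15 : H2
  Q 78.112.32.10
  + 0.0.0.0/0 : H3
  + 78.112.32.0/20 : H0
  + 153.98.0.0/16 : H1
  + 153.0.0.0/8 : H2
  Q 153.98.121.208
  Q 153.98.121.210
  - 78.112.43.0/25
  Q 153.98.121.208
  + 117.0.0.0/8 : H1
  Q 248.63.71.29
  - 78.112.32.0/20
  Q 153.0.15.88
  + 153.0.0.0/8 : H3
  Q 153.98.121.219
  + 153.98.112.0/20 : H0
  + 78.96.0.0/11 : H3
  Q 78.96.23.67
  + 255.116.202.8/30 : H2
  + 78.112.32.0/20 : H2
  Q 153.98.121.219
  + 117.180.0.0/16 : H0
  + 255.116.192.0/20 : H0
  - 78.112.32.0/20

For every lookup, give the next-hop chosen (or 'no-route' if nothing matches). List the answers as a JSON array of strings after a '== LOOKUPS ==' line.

Trace:
  add 153.98.121.192/27 -> H3 at depth 27
  del 153.98.121.192/27 (clear depth 27)
  add 78.112.43.0/25 -> H2 at depth 25
  add 78.112.32.0/20 -> H3 at depth 20
  add 153.98.121.208/28 -> H1 at depth 28
  lookup 78.112.43.0: bits 0100111001110000001010110 walk d0:-→d1:-→d2:-→d3:-→d4:-→d5:-→d6:-→d7:-→d8:-→d9:-→d10:-→d11:-→d12:-→d13:-→d14:-→d15:-→d16:-→d17:-→d18:-→d19:-→d20:H3→d21:-→d22:-→d23:-→d24:-→d25:H2 -> H2
  add 153.96.0.0/12 -> H2 at depth 12
  del 153.96.0.0/12 (clear depth 12)
  lookup 153.98.121.209: bits 1001100101100010011110011101 walk d0:-→d1:-→d2:-→d3:-→d4:-→d5:-→d6:-→d7:-→d8:-→d9:-→d10:-→d11:-→d12:-→d13:-→d14:-→d15:-→d16:-→d17:-→d18:-→d19:-→d20:-→d21:-→d22:-→d23:-→d24:-→d25:-→d26:-→d27:-→d28:H1 -> H1
  lookup 153.114.121.209: bits 10011001011 walk d0:-→d1:-→d2:-→d3:-→d4:-→d5:-→d6:-→d7:-→d8:-→d9:-→d10:-→d11:- -> no-route
  add 153.98.121.208/28 -> H2 at depth 28
  lookup 78.112.32.0: bits 01001110011100000010 walk d0:-→d1:-→d2:-→d3:-→d4:-→d5:-→d6:-→d7:-→d8:-→d9:-→d10:-→d11:-→d12:-→d13:-→d14:-→d15:-→d16:-→d17:-→d18:-→d19:-→d20:H3 -> H3
  add 255.116.0.0/15 -> H2 at depth 15
  lookup 78.112.32.10: bits 01001110011100000010 walk d0:-→d1:-→d2:-→d3:-→d4:-→d5:-→d6:-→d7:-→d8:-→d9:-→d10:-→d11:-→d12:-→d13:-→d14:-→d15:-→d16:-→d17:-→d18:-→d19:-→d20:H3 -> H3
  add 0.0.0.0/0 -> H3 at depth 0
  add 78.112.32.0/20 -> H0 at depth 20
  add 153.98.0.0/16 -> H1 at depth 16
  add 153.0.0.0/8 -> H2 at depth 8
  lookup 153.98.121.208: bits 1001100101100010011110011101 walk d0:H3→d1:-→d2:-→d3:-→d4:-→d5:-→d6:-→d7:-→d8:H2→d9:-→d10:-→d11:-→d12:-→d13:-→d14:-→d15:-→d16:H1→d17:-→d18:-→d19:-→d20:-→d21:-→d22:-→d23:-→d24:-→d25:-→d26:-→d27:-→d28:H2 -> H2
  lookup 153.98.121.210: bits 1001100101100010011110011101 walk d0:H3→d1:-→d2:-→d3:-→d4:-→d5:-→d6:-→d7:-→d8:H2→d9:-→d10:-→d11:-→d12:-→d13:-→d14:-→d15:-→d16:H1→d17:-→d18:-→d19:-→d20:-→d21:-→d22:-→d23:-→d24:-→d25:-→d26:-→d27:-→d28:H2 -> H2
  del 78.112.43.0/25 (clear depth 25)
  lookup 153.98.121.208: bits 1001100101100010011110011101 walk d0:H3→d1:-→d2:-→d3:-→d4:-→d5:-→d6:-→d7:-→d8:H2→d9:-→d10:-→d11:-→d12:-→d13:-→d14:-→d15:-→d16:H1→d17:-→d18:-→d19:-→d20:-→d21:-→d22:-→d23:-→d24:-→d25:-→d26:-→d27:-→d28:H2 -> H2
  add 117.0.0.0/8 -> H1 at depth 8
  lookup 248.63.71.29: bits 11111 walk d0:H3→d1:-→d2:-→d3:-→d4:-→d5:- -> H3
  del 78.112.32.0/20 (clear depth 20)
  lookup 153.0.15.88: bits 100110010 walk d0:H3→d1:-→d2:-→d3:-→d4:-→d5:-→d6:-→d7:-→d8:H2→d9:- -> H2
  add 153.0.0.0/8 -> H3 at depth 8
  lookup 153.98.121.219: bits 1001100101100010011110011101 walk d0:H3→d1:-→d2:-→d3:-→d4:-→d5:-→d6:-→d7:-→d8:H3→d9:-→d10:-→d11:-→d12:-→d13:-→d14:-→d15:-→d16:H1→d17:-→d18:-→d19:-→d20:-→d21:-→d22:-→d23:-→d24:-→d25:-→d26:-→d27:-→d28:H2 -> H2
  add 153.98.112.0/20 -> H0 at depth 20
  add 78.96.0.0/11 -> H3 at depth 11
  lookup 78.96.23.67: bits 01001110011 walk d0:H3→d1:-→d2:-→d3:-→d4:-→d5:-→d6:-→d7:-→d8:-→d9:-→d10:-→d11:H3 -> H3
  add 255.116.202.8/30 -> H2 at depth 30
  add 78.112.32.0/20 -> H2 at depth 20
  lookup 153.98.121.219: bits 1001100101100010011110011101 walk d0:H3→d1:-→d2:-→d3:-→d4:-→d5:-→d6:-→d7:-→d8:H3→d9:-→d10:-→d11:-→d12:-→d13:-→d14:-→d15:-→d16:H1→d17:-→d18:-→d19:-→d20:H0→d21:-→d22:-→d23:-→d24:-→d25:-→d26:-→d27:-→d28:H2 -> H2
  add 117.180.0.0/16 -> H0 at depth 16
  add 255.116.192.0/20 -> H0 at depth 20
  del 78.112.32.0/20 (clear depth 20)

== LOOKUPS ==
["H2","H1","no-route","H3","H3","H2","H2","H2","H3","H2","H2","H3","H2"]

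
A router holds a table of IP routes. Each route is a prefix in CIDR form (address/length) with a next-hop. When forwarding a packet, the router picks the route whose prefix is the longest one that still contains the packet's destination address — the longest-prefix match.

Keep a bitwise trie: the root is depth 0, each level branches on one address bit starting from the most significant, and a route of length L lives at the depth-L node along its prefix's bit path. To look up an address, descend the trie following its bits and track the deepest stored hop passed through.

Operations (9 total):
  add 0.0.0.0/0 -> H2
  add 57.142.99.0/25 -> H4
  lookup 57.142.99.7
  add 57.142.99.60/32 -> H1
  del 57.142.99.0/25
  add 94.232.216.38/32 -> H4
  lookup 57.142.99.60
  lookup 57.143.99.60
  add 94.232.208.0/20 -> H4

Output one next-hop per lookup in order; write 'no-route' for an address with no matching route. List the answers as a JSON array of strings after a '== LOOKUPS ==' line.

Apply in order:
  add 0.0.0.0/0 -> H2 at depth 0
  add 57.142.99.0/25 -> H4 at depth 25
  ? 57.142.99.7  path d0:H2→d1:-→d2:-→d3:-→d4:-→d5:-→d6:-→d7:-→d8:-→d9:-→d10:-→d11:-→d12:-→d13:-→d14:-→d15:-→d16:-→d17:-→d18:-→d19:-→d20:-→d21:-→d22:-→d23:-→d24:-→d25:H4  best=H4
  add 57.142.99.60/32 -> H1 at depth 32
  del 57.142.99.0/25 (clear depth 25)
  add 94.232.216.38/32 -> H4 at depth 32
  ? 57.142.99.60  path d0:H2→d1:-→d2:-→d3:-→d4:-→d5:-→d6:-→d7:-→d8:-→d9:-→d10:-→d11:-→d12:-→d13:-→d14:-→d15:-→d16:-→d17:-→d18:-→d19:-→d20:-→d21:-→d22:-→d23:-→d24:-→d25:-→d26:-→d27:-→d28:-→d29:-→d30:-→d31:-→d32:H1  best=H1
  ? 57.143.99.60  path d0:H2→d1:-→d2:-→d3:-→d4:-→d5:-→d6:-→d7:-→d8:-→d9:-→d10:-→d11:-→d12:-→d13:-→d14:-→d15:-  best=H2
  add 94.232.208.0/20 -> H4 at depth 20

== LOOKUPS ==
["H4","H1","H2"]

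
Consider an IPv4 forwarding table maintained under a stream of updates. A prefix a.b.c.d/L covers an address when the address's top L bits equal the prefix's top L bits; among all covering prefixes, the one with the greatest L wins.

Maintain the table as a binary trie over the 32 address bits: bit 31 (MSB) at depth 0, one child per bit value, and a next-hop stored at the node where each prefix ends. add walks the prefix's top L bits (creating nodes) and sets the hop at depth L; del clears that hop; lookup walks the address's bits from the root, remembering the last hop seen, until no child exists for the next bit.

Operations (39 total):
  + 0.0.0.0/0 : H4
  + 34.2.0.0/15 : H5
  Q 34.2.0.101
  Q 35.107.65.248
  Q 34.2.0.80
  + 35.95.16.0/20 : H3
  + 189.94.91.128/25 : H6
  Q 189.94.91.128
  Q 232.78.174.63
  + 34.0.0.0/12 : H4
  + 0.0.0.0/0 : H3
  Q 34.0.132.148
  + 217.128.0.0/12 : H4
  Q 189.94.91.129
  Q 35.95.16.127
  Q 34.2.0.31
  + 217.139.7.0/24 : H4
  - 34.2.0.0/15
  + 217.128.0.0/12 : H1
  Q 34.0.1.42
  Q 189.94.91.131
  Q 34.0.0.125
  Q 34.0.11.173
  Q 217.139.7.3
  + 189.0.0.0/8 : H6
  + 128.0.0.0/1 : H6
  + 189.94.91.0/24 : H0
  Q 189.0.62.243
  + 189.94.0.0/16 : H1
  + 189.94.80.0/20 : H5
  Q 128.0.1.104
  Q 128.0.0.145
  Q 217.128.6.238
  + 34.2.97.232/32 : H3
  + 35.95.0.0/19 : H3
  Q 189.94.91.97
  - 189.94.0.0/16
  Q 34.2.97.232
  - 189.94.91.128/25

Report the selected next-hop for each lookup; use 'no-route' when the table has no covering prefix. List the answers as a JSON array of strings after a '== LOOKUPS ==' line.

Trace:
  add 0.0.0.0/0 -> H4 at depth 0
  add 34.2.0.0/15 -> H5 at depth 15
  ? 34.2.0.101  path d0:H4→d1:-→d2:-→d3:-→d4:-→d5:-→d6:-→d7:-→d8:-→d9:-→d10:-→d11:-→d12:-→d13:-→d14:-→d15:H5  best=H5
  ? 35.107.65.248  path d0:H4→d1:-→d2:-→d3:-→d4:-→d5:-→d6:-→d7:-  best=H4
  ? 34.2.0.80  path d0:H4→d1:-→d2:-→d3:-→d4:-→d5:-→d6:-→d7:-→d8:-→d9:-→d10:-→d11:-→d12:-→d13:-→d14:-→d15:H5  best=H5
  add 35.95.16.0/20 -> H3 at depth 20
  add 189.94.91.128/25 -> H6 at depth 25
  ? 189.94.91.128  path d0:H4→d1:-→d2:-→d3:-→d4:-→d5:-→d6:-→d7:-→d8:-→d9:-→d10:-→d11:-→d12:-→d13:-→d14:-→d15:-→d16:-→d17:-→d18:-→d19:-→d20:-→d21:-→d22:-→d23:-→d24:-→d25:H6  best=H6
  ? 232.78.174.63  path d0:H4→d1:-  best=H4
  add 34.0.0.0/12 -> H4 at depth 12
  add 0.0.0.0/0 -> H3 at depth 0
  ? 34.0.132.148  path d0:H3→d1:-→d2:-→d3:-→d4:-→d5:-→d6:-→d7:-→d8:-→d9:-→d10:-→d11:-→d12:H4→d13:-→d14:-  best=H4
  add 217.128.0.0/12 -> H4 at depth 12
  ? 189.94.91.129  path d0:H3→d1:-→d2:-→d3:-→d4:-→d5:-→d6:-→d7:-→d8:-→d9:-→d10:-→d11:-→d12:-→d13:-→d14:-→d15:-→d16:-→d17:-→d18:-→d19:-→d20:-→d21:-→d22:-→d23:-→d24:-→d25:H6  best=H6
  ? 35.95.16.127  path d0:H3→d1:-→d2:-→d3:-→d4:-→d5:-→d6:-→d7:-→d8:-→d9:-→d10:-→d11:-→d12:-→d13:-→d14:-→d15:-→d16:-→d17:-→d18:-→d19:-→d20:H3  best=H3
  ? 34.2.0.31  path d0:H3→d1:-→d2:-→d3:-→d4:-→d5:-→d6:-→d7:-→d8:-→d9:-→d10:-→d11:-→d12:H4→d13:-→d14:-→d15:H5  best=H5
  add 217.139.7.0/24 -> H4 at depth 24
  - 34.2.0.0/15 clear@15
  add 217.128.0.0/12 -> H1 at depth 12
  ? 34.0.1.42  path d0:H3→d1:-→d2:-→d3:-→d4:-→d5:-→d6:-→d7:-→d8:-→d9:-→d10:-→d11:-→d12:H4→d13:-→d14:-  best=H4
  ? 189.94.91.131  path d0:H3→d1:-→d2:-→d3:-→d4:-→d5:-→d6:-→d7:-→d8:-→d9:-→d10:-→d11:-→d12:-→d13:-→d14:-→d15:-→d16:-→d17:-→d18:-→d19:-→d20:-→d21:-→d22:-→d23:-→d24:-→d25:H6  best=H6
  ? 34.0.0.125  path d0:H3→d1:-→d2:-→d3:-→d4:-→d5:-→d6:-→d7:-→d8:-→d9:-→d10:-→d11:-→d12:H4→d13:-→d14:-  best=H4
  ? 34.0.11.173  path d0:H3→d1:-→d2:-→d3:-→d4:-→d5:-→d6:-→d7:-→d8:-→d9:-→d10:-→d11:-→d12:H4→d13:-→d14:-  best=H4
  ? 217.139.7.3  path d0:H3→d1:-→d2:-→d3:-→d4:-→d5:-→d6:-→d7:-→d8:-→d9:-→d10:-→d11:-→d12:H1→d13:-→d14:-→d15:-→d16:-→d17:-→d18:-→d19:-→d20:-→d21:-→d22:-→d23:-→d24:H4  best=H4
  add 189.0.0.0/8 -> H6 at depth 8
  add 128.0.0.0/1 -> H6 at depth 1
  add 189.94.91.0/24 -> H0 at depth 24
  ? 189.0.62.243  path d0:H3→d1:H6→d2:-→d3:-→d4:-→d5:-→d6:-→d7:-→d8:H6→d9:-  best=H6
  add 189.94.0.0/16 -> H1 at depth 16
  add 189.94.80.0/20 -> H5 at depth 20
  ? 128.0.1.104  path d0:H3→d1:H6→d2:-  best=H6
  ? 128.0.0.145  path d0:H3→d1:H6→d2:-  best=H6
  ? 217.128.6.238  path d0:H3→d1:H6→d2:-→d3:-→d4:-→d5:-→d6:-→d7:-→d8:-→d9:-→d10:-→d11:-→d12:H1  best=H1
  add 34.2.97.232/32 -> H3 at depth 32
  add 35.95.0.0/19 -> H3 at depth 19
  ? 189.94.91.97  path d0:H3→d1:H6→d2:-→d3:-→d4:-→d5:-→d6:-→d7:-→d8:H6→d9:-→d10:-→d11:-→d12:-→d13:-→d14:-→d15:-→d16:H1→d17:-→d18:-→d19:-→d20:H5→d21:-→d22:-→d23:-→d24:H0  best=H0
  - 189.94.0.0/16 clear@16
  ? 34.2.97.232  path d0:H3→d1:-→d2:-→d3:-→d4:-→d5:-→d6:-→d7:-→d8:-→d9:-→d10:-→d11:-→d12:H4→d13:-→d14:-→d15:-→d16:-→d17:-→d18:-→d19:-→d20:-→d21:-→d22:-→d23:-→d24:-→d25:-→d26:-→d27:-→d28:-→d29:-→d30:-→d31:-→d32:H3  best=H3
  - 189.94.91.128/25 clear@25

== LOOKUPS ==
["H5","H4","H5","H6","H4","H4","H6","H3","H5","H4","H6","H4","H4","H4","H6","H6","H6","H1","H0","H3"]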